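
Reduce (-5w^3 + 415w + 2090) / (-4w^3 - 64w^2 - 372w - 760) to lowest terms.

Repeated division with remainder:
  -5w^3 + 415w + 2090 = (5/4)(-4w^3 - 64w^2 - 372w - 760) + (80w^2 + 880w + 3040)
  -4w^3 - 64w^2 - 372w - 760 = (-(1/20)w - 1/4)(80w^2 + 880w + 3040) + (0)
Last nonzero remainder: 80w^2 + 880w + 3040. Dividing through by 80 gives the monic gcd w^2 + 11w + 38.
Cancel w^2 + 11w + 38 from numerator and denominator to get the reduced form.

(5w - 55)/(4w + 20)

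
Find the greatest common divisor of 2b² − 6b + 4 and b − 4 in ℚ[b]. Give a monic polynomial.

Euclidean algorithm in ℚ[b]:
  2b² − 6b + 4 = (2b + 2)(b − 4) + (12)
  b − 4 = ((1/12)b − 1/3)(12) + (0)
The last nonzero remainder is the constant 12, so the polynomials are coprime and gcd = 1.

1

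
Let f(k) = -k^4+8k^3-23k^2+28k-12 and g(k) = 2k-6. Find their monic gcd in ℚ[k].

By polynomial division,
  -k^4+8k^3-23k^2+28k-12 = (-(1/2)k^3+(5/2)k^2-4k+2)(2k-6) + (0)
Last nonzero remainder: 2k-6. Dividing through by 2 gives the monic gcd k-3.

k-3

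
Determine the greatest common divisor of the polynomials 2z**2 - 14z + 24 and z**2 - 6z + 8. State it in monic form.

z - 4

Euclidean algorithm in ℚ[z]:
  2z**2 - 14z + 24 = (2)(z**2 - 6z + 8) + (-2z + 8)
  z**2 - 6z + 8 = (-(1/2)z + 1)(-2z + 8) + (0)
Last nonzero remainder: -2z + 8. Dividing through by -2 gives the monic gcd z - 4.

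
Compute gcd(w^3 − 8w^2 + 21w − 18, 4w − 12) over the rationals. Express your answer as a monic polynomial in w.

w − 3

Euclidean algorithm in ℚ[w]:
  w^3 − 8w^2 + 21w − 18 = ((1/4)w^2 − (5/4)w + 3/2)(4w − 12) + (0)
Last nonzero remainder: 4w − 12. Dividing through by 4 gives the monic gcd w − 3.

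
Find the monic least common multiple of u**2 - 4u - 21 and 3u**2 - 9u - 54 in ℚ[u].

u**3 - 10u**2 + 3u + 126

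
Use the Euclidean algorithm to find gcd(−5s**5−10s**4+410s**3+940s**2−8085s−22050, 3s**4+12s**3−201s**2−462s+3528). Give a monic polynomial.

s**2+s−42

Euclidean algorithm in ℚ[s]:
  −5s**5−10s**4+410s**3+940s**2−8085s−22050 = (−(5/3)s+10/3)(3s**4+12s**3−201s**2−462s+3528) + (35s**3+840s**2−665s−33810)
  3s**4+12s**3−201s**2−462s+3528 = ((3/35)s−12/7)(35s**3+840s**2−665s−33810) + (1296s**2+1296s−54432)
  35s**3+840s**2−665s−33810 = ((35/1296)s+805/1296)(1296s**2+1296s−54432) + (0)
Last nonzero remainder: 1296s**2+1296s−54432. Dividing through by 1296 gives the monic gcd s**2+s−42.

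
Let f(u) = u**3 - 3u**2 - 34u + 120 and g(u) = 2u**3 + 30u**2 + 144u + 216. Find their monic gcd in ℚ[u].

u + 6

Euclidean algorithm in ℚ[u]:
  u**3 - 3u**2 - 34u + 120 = (1/2)(2u**3 + 30u**2 + 144u + 216) + (-18u**2 - 106u + 12)
  2u**3 + 30u**2 + 144u + 216 = (-(1/9)u - 82/81)(-18u**2 - 106u + 12) + ((3080/81)u + 6160/27)
  -18u**2 - 106u + 12 = (-(729/1540)u + 81/1540)((3080/81)u + 6160/27) + (0)
Last nonzero remainder: (3080/81)u + 6160/27. Dividing through by 3080/81 gives the monic gcd u + 6.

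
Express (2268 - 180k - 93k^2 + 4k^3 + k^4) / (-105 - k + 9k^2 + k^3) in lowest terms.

By polynomial division,
  k^4 + 4k^3 - 93k^2 - 180k + 2268 = (k - 5)(k^3 + 9k^2 - k - 105) + (-47k^2 - 80k + 1743)
  k^3 + 9k^2 - k - 105 = (-(1/47)k - 343/2209)(-47k^2 - 80k + 1743) + ((52272/2209)k + 365904/2209)
  -47k^2 - 80k + 1743 = (-(103823/52272)k + 183347/17424)((52272/2209)k + 365904/2209) + (0)
Last nonzero remainder: (52272/2209)k + 365904/2209. Dividing through by 52272/2209 gives the monic gcd k + 7.
Cancel k + 7 from numerator and denominator to get the reduced form.

(324 - 72k - 3k^2 + k^3)/(-15 + 2k + k^2)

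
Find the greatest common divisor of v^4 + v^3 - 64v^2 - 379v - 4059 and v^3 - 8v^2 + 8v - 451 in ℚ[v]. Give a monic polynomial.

By polynomial division,
  v^4 + v^3 - 64v^2 - 379v - 4059 = (v + 9)(v^3 - 8v^2 + 8v - 451) + (0)
The last nonzero remainder v^3 - 8v^2 + 8v - 451 is already monic.

v^3 - 8v^2 + 8v - 451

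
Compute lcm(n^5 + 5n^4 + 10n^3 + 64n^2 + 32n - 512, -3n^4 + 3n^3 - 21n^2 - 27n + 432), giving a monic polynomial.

Repeated division with remainder:
  n^5 + 5n^4 + 10n^3 + 64n^2 + 32n - 512 = (-(1/3)n - 2)(-3n^4 + 3n^3 - 21n^2 - 27n + 432) + (9n^3 + 13n^2 + 122n + 352)
  -3n^4 + 3n^3 - 21n^2 - 27n + 432 = (-(1/3)n + 22/27)(9n^3 + 13n^2 + 122n + 352) + ((245/27)n^2 - (245/27)n + 3920/27)
  9n^3 + 13n^2 + 122n + 352 = ((243/245)n + 594/245)((245/27)n^2 - (245/27)n + 3920/27) + (0)
Last nonzero remainder: (245/27)n^2 - (245/27)n + 3920/27. Dividing through by 245/27 gives the monic gcd n^2 - n + 16.
Then lcm(f, g) = f·g / gcd(f, g); expanding and making the result monic gives the answer.

n^7 + 5n^6 + n^5 + 19n^4 - 58n^3 - 1088n^2 - 288n + 4608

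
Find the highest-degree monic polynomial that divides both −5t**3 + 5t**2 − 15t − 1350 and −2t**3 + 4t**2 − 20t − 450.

t**2 − 7t + 45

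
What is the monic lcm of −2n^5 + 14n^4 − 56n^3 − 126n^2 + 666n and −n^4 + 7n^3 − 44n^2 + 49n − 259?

n^7 − 7n^6 + 35n^5 + 14n^4 − 137n^3 + 441n^2 − 2331n

Euclidean algorithm in ℚ[n]:
  −2n^5 + 14n^4 − 56n^3 − 126n^2 + 666n = (2n)(−n^4 + 7n^3 − 44n^2 + 49n − 259) + (32n^3 − 224n^2 + 1184n)
  −n^4 + 7n^3 − 44n^2 + 49n − 259 = (−(1/32)n)(32n^3 − 224n^2 + 1184n) + (−7n^2 + 49n − 259)
  32n^3 − 224n^2 + 1184n = (−(32/7)n)(−7n^2 + 49n − 259) + (0)
Last nonzero remainder: −7n^2 + 49n − 259. Dividing through by −7 gives the monic gcd n^2 − 7n + 37.
Then lcm(f, g) = f·g / gcd(f, g); expanding and making the result monic gives the answer.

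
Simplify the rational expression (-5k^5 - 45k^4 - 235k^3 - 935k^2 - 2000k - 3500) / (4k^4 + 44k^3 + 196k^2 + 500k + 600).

(-5k^2 - 5k - 70)/(4k + 12)

By polynomial division,
  -5k^5 - 45k^4 - 235k^3 - 935k^2 - 2000k - 3500 = (-(5/4)k + 5/2)(4k^4 + 44k^3 + 196k^2 + 500k + 600) + (-100k^3 - 800k^2 - 2500k - 5000)
  4k^4 + 44k^3 + 196k^2 + 500k + 600 = (-(1/25)k - 3/25)(-100k^3 - 800k^2 - 2500k - 5000) + (0)
Last nonzero remainder: -100k^3 - 800k^2 - 2500k - 5000. Dividing through by -100 gives the monic gcd k^3 + 8k^2 + 25k + 50.
Cancel k^3 + 8k^2 + 25k + 50 from numerator and denominator to get the reduced form.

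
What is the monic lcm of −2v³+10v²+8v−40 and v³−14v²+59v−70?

By polynomial division,
  −2v³+10v²+8v−40 = (−2)(v³−14v²+59v−70) + (−18v²+126v−180)
  v³−14v²+59v−70 = (−(1/18)v+7/18)(−18v²+126v−180) + (0)
Last nonzero remainder: −18v²+126v−180. Dividing through by −18 gives the monic gcd v²−7v+10.
Then lcm(f, g) = f·g / gcd(f, g); expanding and making the result monic gives the answer.

v⁴−12v³+31v²+48v−140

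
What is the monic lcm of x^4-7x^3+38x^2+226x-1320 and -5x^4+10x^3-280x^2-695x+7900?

Repeated division with remainder:
  x^4-7x^3+38x^2+226x-1320 = (-1/5)(-5x^4+10x^3-280x^2-695x+7900) + (-5x^3-18x^2+87x+260)
  -5x^4+10x^3-280x^2-695x+7900 = (x-28/5)(-5x^3-18x^2+87x+260) + (-(2339/5)x^2-(2339/5)x+9356)
  -5x^3-18x^2+87x+260 = ((25/2339)x+65/2339)(-(2339/5)x^2-(2339/5)x+9356) + (0)
Last nonzero remainder: -(2339/5)x^2-(2339/5)x+9356. Dividing through by -2339/5 gives the monic gcd x^2+x-20.
Then lcm(f, g) = f·g / gcd(f, g); expanding and making the result monic gives the answer.

x^6-10x^5+138x^4-441x^3+1004x^2+21814x-104280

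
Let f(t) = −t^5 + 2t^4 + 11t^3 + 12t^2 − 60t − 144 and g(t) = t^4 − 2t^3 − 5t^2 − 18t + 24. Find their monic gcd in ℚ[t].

Apply the Euclidean algorithm:
  −t^5 + 2t^4 + 11t^3 + 12t^2 − 60t − 144 = (−t)(t^4 − 2t^3 − 5t^2 − 18t + 24) + (6t^3 − 6t^2 − 36t − 144)
  t^4 − 2t^3 − 5t^2 − 18t + 24 = ((1/6)t − 1/6)(6t^3 − 6t^2 − 36t − 144) + (0)
Last nonzero remainder: 6t^3 − 6t^2 − 36t − 144. Dividing through by 6 gives the monic gcd t^3 − t^2 − 6t − 24.

t^3 − t^2 − 6t − 24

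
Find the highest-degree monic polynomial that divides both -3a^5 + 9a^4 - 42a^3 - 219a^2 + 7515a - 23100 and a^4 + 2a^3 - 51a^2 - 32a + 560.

By polynomial division,
  -3a^5 + 9a^4 - 42a^3 - 219a^2 + 7515a - 23100 = (-3a + 15)(a^4 + 2a^3 - 51a^2 - 32a + 560) + (-225a^3 + 450a^2 + 9675a - 31500)
  a^4 + 2a^3 - 51a^2 - 32a + 560 = (-(1/225)a - 4/225)(-225a^3 + 450a^2 + 9675a - 31500) + (0)
Last nonzero remainder: -225a^3 + 450a^2 + 9675a - 31500. Dividing through by -225 gives the monic gcd a^3 - 2a^2 - 43a + 140.

a^3 - 2a^2 - 43a + 140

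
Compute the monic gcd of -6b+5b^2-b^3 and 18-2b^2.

-3+b

Apply the Euclidean algorithm:
  -b^3+5b^2-6b = ((1/2)b-5/2)(-2b^2+18) + (-15b+45)
  -2b^2+18 = ((2/15)b+2/5)(-15b+45) + (0)
Last nonzero remainder: -15b+45. Dividing through by -15 gives the monic gcd b-3.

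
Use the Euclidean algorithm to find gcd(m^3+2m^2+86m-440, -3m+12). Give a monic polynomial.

Repeated division with remainder:
  m^3+2m^2+86m-440 = (-(1/3)m^2-2m-110/3)(-3m+12) + (0)
Last nonzero remainder: -3m+12. Dividing through by -3 gives the monic gcd m-4.

m-4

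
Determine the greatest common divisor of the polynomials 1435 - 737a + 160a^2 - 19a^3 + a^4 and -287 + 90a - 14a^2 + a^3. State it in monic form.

Apply the Euclidean algorithm:
  a^4 - 19a^3 + 160a^2 - 737a + 1435 = (a - 5)(a^3 - 14a^2 + 90a - 287) + (0)
The last nonzero remainder a^3 - 14a^2 + 90a - 287 is already monic.

-287 + 90a - 14a^2 + a^3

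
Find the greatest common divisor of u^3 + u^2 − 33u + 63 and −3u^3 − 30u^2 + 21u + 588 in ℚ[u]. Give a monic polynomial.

u + 7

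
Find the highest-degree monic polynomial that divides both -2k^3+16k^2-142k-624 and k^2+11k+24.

k+3

Repeated division with remainder:
  -2k^3+16k^2-142k-624 = (-2k+38)(k^2+11k+24) + (-512k-1536)
  k^2+11k+24 = (-(1/512)k-1/64)(-512k-1536) + (0)
Last nonzero remainder: -512k-1536. Dividing through by -512 gives the monic gcd k+3.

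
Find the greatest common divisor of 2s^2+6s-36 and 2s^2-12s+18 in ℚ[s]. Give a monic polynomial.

s-3

Apply the Euclidean algorithm:
  2s^2+6s-36 = (2s^2-12s+18) + (18s-54)
  2s^2-12s+18 = ((1/9)s-1/3)(18s-54) + (0)
Last nonzero remainder: 18s-54. Dividing through by 18 gives the monic gcd s-3.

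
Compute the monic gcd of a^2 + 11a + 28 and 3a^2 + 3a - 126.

a + 7

Apply the Euclidean algorithm:
  a^2 + 11a + 28 = (1/3)(3a^2 + 3a - 126) + (10a + 70)
  3a^2 + 3a - 126 = ((3/10)a - 9/5)(10a + 70) + (0)
Last nonzero remainder: 10a + 70. Dividing through by 10 gives the monic gcd a + 7.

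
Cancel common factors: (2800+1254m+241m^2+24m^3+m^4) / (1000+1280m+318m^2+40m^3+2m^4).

(56+15m+m^2)/(20+22m+2m^2)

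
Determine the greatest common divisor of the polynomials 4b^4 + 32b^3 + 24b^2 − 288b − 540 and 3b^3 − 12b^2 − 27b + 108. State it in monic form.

b^2 − 9

Apply the Euclidean algorithm:
  4b^4 + 32b^3 + 24b^2 − 288b − 540 = ((4/3)b + 16)(3b^3 − 12b^2 − 27b + 108) + (252b^2 − 2268)
  3b^3 − 12b^2 − 27b + 108 = ((1/84)b − 1/21)(252b^2 − 2268) + (0)
Last nonzero remainder: 252b^2 − 2268. Dividing through by 252 gives the monic gcd b^2 − 9.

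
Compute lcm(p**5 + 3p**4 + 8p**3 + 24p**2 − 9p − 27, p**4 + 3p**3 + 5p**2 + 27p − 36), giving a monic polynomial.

Euclidean algorithm in ℚ[p]:
  p**5 + 3p**4 + 8p**3 + 24p**2 − 9p − 27 = (p)(p**4 + 3p**3 + 5p**2 + 27p − 36) + (3p**3 − 3p**2 + 27p − 27)
  p**4 + 3p**3 + 5p**2 + 27p − 36 = ((1/3)p + 4/3)(3p**3 − 3p**2 + 27p − 27) + (0)
Last nonzero remainder: 3p**3 − 3p**2 + 27p − 27. Dividing through by 3 gives the monic gcd p**3 − p**2 + 9p − 9.
Then lcm(f, g) = f·g / gcd(f, g); expanding and making the result monic gives the answer.

p**6 + 7p**5 + 20p**4 + 56p**3 + 87p**2 − 63p − 108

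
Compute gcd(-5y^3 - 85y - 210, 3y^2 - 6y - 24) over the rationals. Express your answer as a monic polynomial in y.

y + 2

Apply the Euclidean algorithm:
  -5y^3 - 85y - 210 = (-(5/3)y - 10/3)(3y^2 - 6y - 24) + (-145y - 290)
  3y^2 - 6y - 24 = (-(3/145)y + 12/145)(-145y - 290) + (0)
Last nonzero remainder: -145y - 290. Dividing through by -145 gives the monic gcd y + 2.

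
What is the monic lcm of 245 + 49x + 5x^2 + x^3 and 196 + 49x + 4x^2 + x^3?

980 + 441x + 69x^2 + 9x^3 + x^4

Euclidean algorithm in ℚ[x]:
  x^3 + 5x^2 + 49x + 245 = (x^3 + 4x^2 + 49x + 196) + (x^2 + 49)
  x^3 + 4x^2 + 49x + 196 = (x + 4)(x^2 + 49) + (0)
The last nonzero remainder x^2 + 49 is already monic.
Then lcm(f, g) = f·g / gcd(f, g); expanding and making the result monic gives the answer.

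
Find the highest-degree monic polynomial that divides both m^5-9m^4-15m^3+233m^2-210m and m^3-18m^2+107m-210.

m^2-13m+42

Apply the Euclidean algorithm:
  m^5-9m^4-15m^3+233m^2-210m = (m^2+9m+40)(m^3-18m^2+107m-210) + (200m^2-2600m+8400)
  m^3-18m^2+107m-210 = ((1/200)m-1/40)(200m^2-2600m+8400) + (0)
Last nonzero remainder: 200m^2-2600m+8400. Dividing through by 200 gives the monic gcd m^2-13m+42.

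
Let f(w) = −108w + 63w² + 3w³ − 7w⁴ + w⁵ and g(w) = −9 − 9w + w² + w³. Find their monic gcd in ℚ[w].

−9 + w²

By polynomial division,
  w⁵ − 7w⁴ + 3w³ + 63w² − 108w = (w² − 8w + 20)(w³ + w² − 9w − 9) + (−20w² + 180)
  w³ + w² − 9w − 9 = (−(1/20)w − 1/20)(−20w² + 180) + (0)
Last nonzero remainder: −20w² + 180. Dividing through by −20 gives the monic gcd w² − 9.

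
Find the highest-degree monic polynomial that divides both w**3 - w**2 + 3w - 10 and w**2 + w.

1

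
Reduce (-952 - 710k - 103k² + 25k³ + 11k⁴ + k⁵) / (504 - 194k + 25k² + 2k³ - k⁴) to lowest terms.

By polynomial division,
  k⁵ + 11k⁴ + 25k³ - 103k² - 710k - 952 = (-k - 13)(-k⁴ + 2k³ + 25k² - 194k + 504) + (76k³ + 28k² - 2728k + 5600)
  -k⁴ + 2k³ + 25k² - 194k + 504 = (-(1/76)k + 45/1444)(76k³ + 28k² - 2728k + 5600) + (-(4248/361)k² - (12744/361)k + 118944/361)
  76k³ + 28k² - 2728k + 5600 = (-(6859/1062)k + 9025/531)(-(4248/361)k² - (12744/361)k + 118944/361) + (0)
Last nonzero remainder: -(4248/361)k² - (12744/361)k + 118944/361. Dividing through by -4248/361 gives the monic gcd k² + 3k - 28.
Cancel k² + 3k - 28 from numerator and denominator to get the reduced form.

(-34 - 29k - 8k² - k³)/(18 - 5k + k²)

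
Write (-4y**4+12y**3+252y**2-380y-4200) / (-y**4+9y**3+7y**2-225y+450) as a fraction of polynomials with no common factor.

(4y**2-8y-140)/(y**2-8y+15)

Apply the Euclidean algorithm:
  -4y**4+12y**3+252y**2-380y-4200 = (4)(-y**4+9y**3+7y**2-225y+450) + (-24y**3+224y**2+520y-6000)
  -y**4+9y**3+7y**2-225y+450 = ((1/24)y+1/72)(-24y**3+224y**2+520y-6000) + (-(160/9)y**2+(160/9)y+1600/3)
  -24y**3+224y**2+520y-6000 = ((27/20)y-45/4)(-(160/9)y**2+(160/9)y+1600/3) + (0)
Last nonzero remainder: -(160/9)y**2+(160/9)y+1600/3. Dividing through by -160/9 gives the monic gcd y**2-y-30.
Cancel y**2-y-30 from numerator and denominator to get the reduced form.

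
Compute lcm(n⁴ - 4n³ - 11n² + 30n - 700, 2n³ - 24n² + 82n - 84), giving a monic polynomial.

Repeated division with remainder:
  n⁴ - 4n³ - 11n² + 30n - 700 = ((1/2)n + 4)(2n³ - 24n² + 82n - 84) + (44n² - 256n - 364)
  2n³ - 24n² + 82n - 84 = ((1/22)n - 34/121)(44n² - 256n - 364) + ((3220/121)n - 22540/121)
  44n² - 256n - 364 = ((1331/805)n + 1573/805)((3220/121)n - 22540/121) + (0)
Last nonzero remainder: (3220/121)n - 22540/121. Dividing through by 3220/121 gives the monic gcd n - 7.
Then lcm(f, g) = f·g / gcd(f, g); expanding and making the result monic gives the answer.

n⁶ - 9n⁵ + 15n⁴ + 61n³ - 916n² + 3680n - 4200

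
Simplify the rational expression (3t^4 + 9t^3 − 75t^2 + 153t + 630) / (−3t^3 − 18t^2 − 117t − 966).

Repeated division with remainder:
  3t^4 + 9t^3 − 75t^2 + 153t + 630 = (−t + 3)(−3t^3 − 18t^2 − 117t − 966) + (−138t^2 − 462t + 3528)
  −3t^3 − 18t^2 − 117t − 966 = ((1/46)t + 61/1058)(−138t^2 − 462t + 3528) + (−(88374/529)t − 618618/529)
  −138t^2 − 462t + 3528 = ((12167/14729)t − 44436/14729)(−(88374/529)t − 618618/529) + (0)
Last nonzero remainder: −(88374/529)t − 618618/529. Dividing through by −88374/529 gives the monic gcd t + 7.
Cancel t + 7 from numerator and denominator to get the reduced form.

(−t^3 + 4t^2 − 3t − 30)/(t^2 − t + 46)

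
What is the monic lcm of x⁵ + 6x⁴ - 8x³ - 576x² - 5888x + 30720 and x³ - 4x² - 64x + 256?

x⁶ + 14x⁵ + 40x⁴ - 640x³ - 10496x² - 16384x + 245760

Euclidean algorithm in ℚ[x]:
  x⁵ + 6x⁴ - 8x³ - 576x² - 5888x + 30720 = (x² + 10x + 96)(x³ - 4x² - 64x + 256) + (192x² - 2304x + 6144)
  x³ - 4x² - 64x + 256 = ((1/192)x + 1/24)(192x² - 2304x + 6144) + (0)
Last nonzero remainder: 192x² - 2304x + 6144. Dividing through by 192 gives the monic gcd x² - 12x + 32.
Then lcm(f, g) = f·g / gcd(f, g); expanding and making the result monic gives the answer.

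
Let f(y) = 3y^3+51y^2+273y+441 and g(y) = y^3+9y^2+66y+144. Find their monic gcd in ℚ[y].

y+3

Apply the Euclidean algorithm:
  3y^3+51y^2+273y+441 = (3)(y^3+9y^2+66y+144) + (24y^2+75y+9)
  y^3+9y^2+66y+144 = ((1/24)y+47/192)(24y^2+75y+9) + ((3025/64)y+9075/64)
  24y^2+75y+9 = ((1536/3025)y+192/3025)((3025/64)y+9075/64) + (0)
Last nonzero remainder: (3025/64)y+9075/64. Dividing through by 3025/64 gives the monic gcd y+3.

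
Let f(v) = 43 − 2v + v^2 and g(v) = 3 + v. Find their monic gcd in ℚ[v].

1

Repeated division with remainder:
  v^2 − 2v + 43 = (v − 5)(v + 3) + (58)
  v + 3 = ((1/58)v + 3/58)(58) + (0)
The last nonzero remainder is the constant 58, so the polynomials are coprime and gcd = 1.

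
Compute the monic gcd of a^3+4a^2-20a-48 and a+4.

1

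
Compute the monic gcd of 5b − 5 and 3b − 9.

By polynomial division,
  5b − 5 = (5/3)(3b − 9) + (10)
  3b − 9 = ((3/10)b − 9/10)(10) + (0)
The last nonzero remainder is the constant 10, so the polynomials are coprime and gcd = 1.

1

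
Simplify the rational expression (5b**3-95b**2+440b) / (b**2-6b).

By polynomial division,
  5b**3-95b**2+440b = (5b-65)(b**2-6b) + (50b)
  b**2-6b = ((1/50)b-3/25)(50b) + (0)
Last nonzero remainder: 50b. Dividing through by 50 gives the monic gcd b.
Cancel b from numerator and denominator to get the reduced form.

(5b**2-95b+440)/(b-6)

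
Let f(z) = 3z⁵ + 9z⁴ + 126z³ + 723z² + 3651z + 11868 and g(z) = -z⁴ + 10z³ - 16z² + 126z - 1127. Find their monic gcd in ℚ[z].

By polynomial division,
  3z⁵ + 9z⁴ + 126z³ + 723z² + 3651z + 11868 = (-3z - 39)(-z⁴ + 10z³ - 16z² + 126z - 1127) + (468z³ + 477z² + 5184z - 32085)
  -z⁴ + 10z³ - 16z² + 126z - 1127 = (-(1/468)z + 191/8112)(468z³ + 477z² + 5184z - 32085) + (-(43681/2704)z² - (43681/676)z - 1004663/2704)
  468z³ + 477z² + 5184z - 32085 = (-(1265472/43681)z + 3772080/43681)(-(43681/2704)z² - (43681/676)z - 1004663/2704) + (0)
Last nonzero remainder: -(43681/2704)z² - (43681/676)z - 1004663/2704. Dividing through by -43681/2704 gives the monic gcd z² + 4z + 23.

z² + 4z + 23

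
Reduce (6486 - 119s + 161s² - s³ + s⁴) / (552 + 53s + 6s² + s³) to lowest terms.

By polynomial division,
  s⁴ - s³ + 161s² - 119s + 6486 = (s - 7)(s³ + 6s² + 53s + 552) + (150s² - 300s + 10350)
  s³ + 6s² + 53s + 552 = ((1/150)s + 4/75)(150s² - 300s + 10350) + (0)
Last nonzero remainder: 150s² - 300s + 10350. Dividing through by 150 gives the monic gcd s² - 2s + 69.
Cancel s² - 2s + 69 from numerator and denominator to get the reduced form.

(94 + s + s²)/(8 + s)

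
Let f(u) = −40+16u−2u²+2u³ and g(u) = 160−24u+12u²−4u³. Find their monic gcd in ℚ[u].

10+u+u²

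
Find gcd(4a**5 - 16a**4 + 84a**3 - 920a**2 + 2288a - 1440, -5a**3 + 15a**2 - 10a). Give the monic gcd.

a**2 - 3a + 2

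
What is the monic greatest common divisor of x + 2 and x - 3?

1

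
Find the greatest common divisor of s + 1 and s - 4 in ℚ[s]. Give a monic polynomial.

Apply the Euclidean algorithm:
  s + 1 = (s - 4) + (5)
  s - 4 = ((1/5)s - 4/5)(5) + (0)
The last nonzero remainder is the constant 5, so the polynomials are coprime and gcd = 1.

1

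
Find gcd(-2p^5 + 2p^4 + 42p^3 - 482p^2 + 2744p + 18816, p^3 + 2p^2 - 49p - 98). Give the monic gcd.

p^2 - 49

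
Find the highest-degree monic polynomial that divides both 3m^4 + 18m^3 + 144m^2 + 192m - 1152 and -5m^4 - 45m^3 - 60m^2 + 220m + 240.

Euclidean algorithm in ℚ[m]:
  3m^4 + 18m^3 + 144m^2 + 192m - 1152 = (-3/5)(-5m^4 - 45m^3 - 60m^2 + 220m + 240) + (-9m^3 + 108m^2 + 324m - 1008)
  -5m^4 - 45m^3 - 60m^2 + 220m + 240 = ((5/9)m + 35/3)(-9m^3 + 108m^2 + 324m - 1008) + (-1500m^2 - 3000m + 12000)
  -9m^3 + 108m^2 + 324m - 1008 = ((3/500)m - 21/250)(-1500m^2 - 3000m + 12000) + (0)
Last nonzero remainder: -1500m^2 - 3000m + 12000. Dividing through by -1500 gives the monic gcd m^2 + 2m - 8.

m^2 + 2m - 8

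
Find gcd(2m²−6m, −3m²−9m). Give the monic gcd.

m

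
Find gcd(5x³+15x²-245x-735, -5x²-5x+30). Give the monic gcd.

Apply the Euclidean algorithm:
  5x³+15x²-245x-735 = (-x-2)(-5x²-5x+30) + (-225x-675)
  -5x²-5x+30 = ((1/45)x-2/45)(-225x-675) + (0)
Last nonzero remainder: -225x-675. Dividing through by -225 gives the monic gcd x+3.

x+3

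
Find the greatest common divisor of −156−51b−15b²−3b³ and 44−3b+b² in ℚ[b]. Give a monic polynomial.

1

By polynomial division,
  −3b³−15b²−51b−156 = (−3b−24)(b²−3b+44) + (9b+900)
  b²−3b+44 = ((1/9)b−103/9)(9b+900) + (10344)
  9b+900 = ((3/3448)b+75/862)(10344) + (0)
The last nonzero remainder is the constant 10344, so the polynomials are coprime and gcd = 1.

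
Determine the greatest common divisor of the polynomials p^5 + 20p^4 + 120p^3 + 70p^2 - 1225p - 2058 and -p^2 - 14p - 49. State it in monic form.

p^2 + 14p + 49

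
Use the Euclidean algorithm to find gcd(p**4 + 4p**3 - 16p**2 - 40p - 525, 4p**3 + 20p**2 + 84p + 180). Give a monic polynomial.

Apply the Euclidean algorithm:
  p**4 + 4p**3 - 16p**2 - 40p - 525 = ((1/4)p - 1/4)(4p**3 + 20p**2 + 84p + 180) + (-32p**2 - 64p - 480)
  4p**3 + 20p**2 + 84p + 180 = (-(1/8)p - 3/8)(-32p**2 - 64p - 480) + (0)
Last nonzero remainder: -32p**2 - 64p - 480. Dividing through by -32 gives the monic gcd p**2 + 2p + 15.

p**2 + 2p + 15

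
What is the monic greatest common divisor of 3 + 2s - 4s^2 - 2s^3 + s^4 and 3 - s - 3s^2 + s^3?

3 - s - 3s^2 + s^3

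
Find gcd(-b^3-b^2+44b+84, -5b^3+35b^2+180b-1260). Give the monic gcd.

Apply the Euclidean algorithm:
  -b^3-b^2+44b+84 = (1/5)(-5b^3+35b^2+180b-1260) + (-8b^2+8b+336)
  -5b^3+35b^2+180b-1260 = ((5/8)b-15/4)(-8b^2+8b+336) + (0)
Last nonzero remainder: -8b^2+8b+336. Dividing through by -8 gives the monic gcd b^2-b-42.

b^2-b-42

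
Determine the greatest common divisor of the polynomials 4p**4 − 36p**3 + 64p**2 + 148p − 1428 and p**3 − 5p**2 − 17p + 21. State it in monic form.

Apply the Euclidean algorithm:
  4p**4 − 36p**3 + 64p**2 + 148p − 1428 = (4p − 16)(p**3 − 5p**2 − 17p + 21) + (52p**2 − 208p − 1092)
  p**3 − 5p**2 − 17p + 21 = ((1/52)p − 1/52)(52p**2 − 208p − 1092) + (0)
Last nonzero remainder: 52p**2 − 208p − 1092. Dividing through by 52 gives the monic gcd p**2 − 4p − 21.

p**2 − 4p − 21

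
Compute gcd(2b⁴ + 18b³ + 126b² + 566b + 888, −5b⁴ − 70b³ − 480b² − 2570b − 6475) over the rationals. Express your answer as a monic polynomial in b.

b² + 2b + 37

Apply the Euclidean algorithm:
  2b⁴ + 18b³ + 126b² + 566b + 888 = (−2/5)(−5b⁴ − 70b³ − 480b² − 2570b − 6475) + (−10b³ − 66b² − 462b − 1702)
  −5b⁴ − 70b³ − 480b² − 2570b − 6475 = ((1/2)b + 37/10)(−10b³ − 66b² − 462b − 1702) + (−(24/5)b² − (48/5)b − 888/5)
  −10b³ − 66b² − 462b − 1702 = ((25/12)b + 115/12)(−(24/5)b² − (48/5)b − 888/5) + (0)
Last nonzero remainder: −(24/5)b² − (48/5)b − 888/5. Dividing through by −24/5 gives the monic gcd b² + 2b + 37.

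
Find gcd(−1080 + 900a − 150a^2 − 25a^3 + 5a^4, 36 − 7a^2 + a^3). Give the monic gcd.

Euclidean algorithm in ℚ[a]:
  5a^4 − 25a^3 − 150a^2 + 900a − 1080 = (5a + 10)(a^3 − 7a^2 + 36) + (−80a^2 + 720a − 1440)
  a^3 − 7a^2 + 36 = (−(1/80)a − 1/40)(−80a^2 + 720a − 1440) + (0)
Last nonzero remainder: −80a^2 + 720a − 1440. Dividing through by −80 gives the monic gcd a^2 − 9a + 18.

18 − 9a + a^2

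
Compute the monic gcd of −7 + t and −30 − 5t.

1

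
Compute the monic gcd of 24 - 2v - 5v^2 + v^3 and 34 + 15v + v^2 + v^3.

2 + v

Repeated division with remainder:
  v^3 - 5v^2 - 2v + 24 = (v^3 + v^2 + 15v + 34) + (-6v^2 - 17v - 10)
  v^3 + v^2 + 15v + 34 = (-(1/6)v + 11/36)(-6v^2 - 17v - 10) + ((667/36)v + 667/18)
  -6v^2 - 17v - 10 = (-(216/667)v - 180/667)((667/36)v + 667/18) + (0)
Last nonzero remainder: (667/36)v + 667/18. Dividing through by 667/36 gives the monic gcd v + 2.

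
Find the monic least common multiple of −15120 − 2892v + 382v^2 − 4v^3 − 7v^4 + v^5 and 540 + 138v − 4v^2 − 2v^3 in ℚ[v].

By polynomial division,
  v^5 − 7v^4 − 4v^3 + 382v^2 − 2892v − 15120 = (−(1/2)v^2 + (9/2)v − 83/2)(−2v^3 − 4v^2 + 138v + 540) + (−135v^2 + 405v + 7290)
  −2v^3 − 4v^2 + 138v + 540 = ((2/135)v + 2/27)(−135v^2 + 405v + 7290) + (0)
Last nonzero remainder: −135v^2 + 405v + 7290. Dividing through by −135 gives the monic gcd v^2 − 3v − 54.
Then lcm(f, g) = f·g / gcd(f, g); expanding and making the result monic gives the answer.

−75600 − 29580v − 982v^2 + 362v^3 − 39v^4 − 2v^5 + v^6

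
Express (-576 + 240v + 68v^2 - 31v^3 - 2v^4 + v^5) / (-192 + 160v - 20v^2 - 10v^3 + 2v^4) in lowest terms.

By polynomial division,
  v^5 - 2v^4 - 31v^3 + 68v^2 + 240v - 576 = ((1/2)v + 3/2)(2v^4 - 10v^3 - 20v^2 + 160v - 192) + (-6v^3 + 18v^2 + 96v - 288)
  2v^4 - 10v^3 - 20v^2 + 160v - 192 = (-(1/3)v + 2/3)(-6v^3 + 18v^2 + 96v - 288) + (0)
Last nonzero remainder: -6v^3 + 18v^2 + 96v - 288. Dividing through by -6 gives the monic gcd v^3 - 3v^2 - 16v + 48.
Cancel v^3 - 3v^2 - 16v + 48 from numerator and denominator to get the reduced form.

(-12 + v + v^2)/(-4 + 2v)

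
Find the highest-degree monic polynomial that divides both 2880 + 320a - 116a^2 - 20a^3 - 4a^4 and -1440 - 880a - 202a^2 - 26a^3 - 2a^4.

Apply the Euclidean algorithm:
  -4a^4 - 20a^3 - 116a^2 + 320a + 2880 = (2)(-2a^4 - 26a^3 - 202a^2 - 880a - 1440) + (32a^3 + 288a^2 + 2080a + 5760)
  -2a^4 - 26a^3 - 202a^2 - 880a - 1440 = (-(1/16)a - 1/4)(32a^3 + 288a^2 + 2080a + 5760) + (0)
Last nonzero remainder: 32a^3 + 288a^2 + 2080a + 5760. Dividing through by 32 gives the monic gcd a^3 + 9a^2 + 65a + 180.

180 + 65a + 9a^2 + a^3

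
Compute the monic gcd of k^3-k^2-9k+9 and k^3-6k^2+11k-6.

k^2-4k+3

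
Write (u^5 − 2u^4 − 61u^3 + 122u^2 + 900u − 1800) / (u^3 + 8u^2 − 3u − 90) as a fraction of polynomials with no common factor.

(u^3 − 13u^2 + 52u − 60)/(u − 3)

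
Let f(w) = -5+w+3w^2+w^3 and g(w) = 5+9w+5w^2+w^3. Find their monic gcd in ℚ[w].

5+4w+w^2

By polynomial division,
  w^3+3w^2+w-5 = (w^3+5w^2+9w+5) + (-2w^2-8w-10)
  w^3+5w^2+9w+5 = (-(1/2)w-1/2)(-2w^2-8w-10) + (0)
Last nonzero remainder: -2w^2-8w-10. Dividing through by -2 gives the monic gcd w^2+4w+5.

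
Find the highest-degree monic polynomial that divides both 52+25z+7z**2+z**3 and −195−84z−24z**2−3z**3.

13+3z+z**2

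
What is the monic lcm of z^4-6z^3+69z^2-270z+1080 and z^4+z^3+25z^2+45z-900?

z^6-5z^5+43z^4-81z^3-570z^2+6480z-21600

Repeated division with remainder:
  z^4-6z^3+69z^2-270z+1080 = (z^4+z^3+25z^2+45z-900) + (-7z^3+44z^2-315z+1980)
  z^4+z^3+25z^2+45z-900 = (-(1/7)z-51/49)(-7z^3+44z^2-315z+1980) + ((1264/49)z^2+56880/49)
  -7z^3+44z^2-315z+1980 = (-(343/1264)z+539/316)((1264/49)z^2+56880/49) + (0)
Last nonzero remainder: (1264/49)z^2+56880/49. Dividing through by 1264/49 gives the monic gcd z^2+45.
Then lcm(f, g) = f·g / gcd(f, g); expanding and making the result monic gives the answer.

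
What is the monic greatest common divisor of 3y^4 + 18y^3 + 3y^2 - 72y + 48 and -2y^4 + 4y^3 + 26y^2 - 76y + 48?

Apply the Euclidean algorithm:
  3y^4 + 18y^3 + 3y^2 - 72y + 48 = (-3/2)(-2y^4 + 4y^3 + 26y^2 - 76y + 48) + (24y^3 + 42y^2 - 186y + 120)
  -2y^4 + 4y^3 + 26y^2 - 76y + 48 = (-(1/12)y + 5/16)(24y^3 + 42y^2 - 186y + 120) + (-(21/8)y^2 - (63/8)y + 21/2)
  24y^3 + 42y^2 - 186y + 120 = (-(64/7)y + 80/7)(-(21/8)y^2 - (63/8)y + 21/2) + (0)
Last nonzero remainder: -(21/8)y^2 - (63/8)y + 21/2. Dividing through by -21/8 gives the monic gcd y^2 + 3y - 4.

y^2 + 3y - 4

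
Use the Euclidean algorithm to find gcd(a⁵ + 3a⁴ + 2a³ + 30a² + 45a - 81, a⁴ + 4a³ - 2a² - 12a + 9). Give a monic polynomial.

Euclidean algorithm in ℚ[a]:
  a⁵ + 3a⁴ + 2a³ + 30a² + 45a - 81 = (a - 1)(a⁴ + 4a³ - 2a² - 12a + 9) + (8a³ + 40a² + 24a - 72)
  a⁴ + 4a³ - 2a² - 12a + 9 = ((1/8)a - 1/8)(8a³ + 40a² + 24a - 72) + (0)
Last nonzero remainder: 8a³ + 40a² + 24a - 72. Dividing through by 8 gives the monic gcd a³ + 5a² + 3a - 9.

a³ + 5a² + 3a - 9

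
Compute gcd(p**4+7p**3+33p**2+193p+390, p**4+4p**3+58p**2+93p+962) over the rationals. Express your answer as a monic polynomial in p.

By polynomial division,
  p**4+7p**3+33p**2+193p+390 = (p**4+4p**3+58p**2+93p+962) + (3p**3-25p**2+100p-572)
  p**4+4p**3+58p**2+93p+962 = ((1/3)p+37/9)(3p**3-25p**2+100p-572) + ((1147/9)p**2-(1147/9)p+29822/9)
  3p**3-25p**2+100p-572 = ((27/1147)p-198/1147)((1147/9)p**2-(1147/9)p+29822/9) + (0)
Last nonzero remainder: (1147/9)p**2-(1147/9)p+29822/9. Dividing through by 1147/9 gives the monic gcd p**2-p+26.

p**2-p+26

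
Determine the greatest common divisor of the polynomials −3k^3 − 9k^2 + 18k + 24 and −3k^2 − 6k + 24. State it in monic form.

k^2 + 2k − 8

Apply the Euclidean algorithm:
  −3k^3 − 9k^2 + 18k + 24 = (k + 1)(−3k^2 − 6k + 24) + (0)
Last nonzero remainder: −3k^2 − 6k + 24. Dividing through by −3 gives the monic gcd k^2 + 2k − 8.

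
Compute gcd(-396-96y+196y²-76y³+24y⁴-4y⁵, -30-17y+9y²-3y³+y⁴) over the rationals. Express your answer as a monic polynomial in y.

-3-2y+y²

Repeated division with remainder:
  -4y⁵+24y⁴-76y³+196y²-96y-396 = (-4y+12)(y⁴-3y³+9y²-17y-30) + (-4y³+20y²-12y-36)
  y⁴-3y³+9y²-17y-30 = (-(1/4)y-1/2)(-4y³+20y²-12y-36) + (16y²-32y-48)
  -4y³+20y²-12y-36 = (-(1/4)y+3/4)(16y²-32y-48) + (0)
Last nonzero remainder: 16y²-32y-48. Dividing through by 16 gives the monic gcd y²-2y-3.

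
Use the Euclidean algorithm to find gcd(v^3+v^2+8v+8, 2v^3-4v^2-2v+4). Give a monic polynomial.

v+1

Euclidean algorithm in ℚ[v]:
  v^3+v^2+8v+8 = (1/2)(2v^3-4v^2-2v+4) + (3v^2+9v+6)
  2v^3-4v^2-2v+4 = ((2/3)v-10/3)(3v^2+9v+6) + (24v+24)
  3v^2+9v+6 = ((1/8)v+1/4)(24v+24) + (0)
Last nonzero remainder: 24v+24. Dividing through by 24 gives the monic gcd v+1.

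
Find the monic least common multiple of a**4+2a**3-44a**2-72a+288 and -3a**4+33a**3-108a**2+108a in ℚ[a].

Apply the Euclidean algorithm:
  a**4+2a**3-44a**2-72a+288 = (-1/3)(-3a**4+33a**3-108a**2+108a) + (13a**3-80a**2-36a+288)
  -3a**4+33a**3-108a**2+108a = (-(3/13)a+189/169)(13a**3-80a**2-36a+288) + (-(4536/169)a**2+(36288/169)a-54432/169)
  13a**3-80a**2-36a+288 = (-(2197/4536)a-169/189)(-(4536/169)a**2+(36288/169)a-54432/169) + (0)
Last nonzero remainder: -(4536/169)a**2+(36288/169)a-54432/169. Dividing through by -4536/169 gives the monic gcd a**2-8a+12.
Then lcm(f, g) = f·g / gcd(f, g); expanding and making the result monic gives the answer.

a**6-a**5-50a**4+60a**3+504a**2-864a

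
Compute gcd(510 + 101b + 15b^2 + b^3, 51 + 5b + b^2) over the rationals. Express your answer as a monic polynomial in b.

51 + 5b + b^2

Apply the Euclidean algorithm:
  b^3 + 15b^2 + 101b + 510 = (b + 10)(b^2 + 5b + 51) + (0)
The last nonzero remainder b^2 + 5b + 51 is already monic.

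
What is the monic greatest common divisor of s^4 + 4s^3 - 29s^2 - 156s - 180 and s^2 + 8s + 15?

s^2 + 8s + 15

Apply the Euclidean algorithm:
  s^4 + 4s^3 - 29s^2 - 156s - 180 = (s^2 - 4s - 12)(s^2 + 8s + 15) + (0)
The last nonzero remainder s^2 + 8s + 15 is already monic.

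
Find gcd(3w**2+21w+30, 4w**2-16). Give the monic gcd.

w+2

By polynomial division,
  3w**2+21w+30 = (3/4)(4w**2-16) + (21w+42)
  4w**2-16 = ((4/21)w-8/21)(21w+42) + (0)
Last nonzero remainder: 21w+42. Dividing through by 21 gives the monic gcd w+2.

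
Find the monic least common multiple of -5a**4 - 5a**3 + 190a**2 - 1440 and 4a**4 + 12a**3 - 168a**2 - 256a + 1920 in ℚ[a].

a**5 + 6a**4 - 33a**3 - 190a**2 + 288a + 1440

Apply the Euclidean algorithm:
  -5a**4 - 5a**3 + 190a**2 - 1440 = (-5/4)(4a**4 + 12a**3 - 168a**2 - 256a + 1920) + (10a**3 - 20a**2 - 320a + 960)
  4a**4 + 12a**3 - 168a**2 - 256a + 1920 = ((2/5)a + 2)(10a**3 - 20a**2 - 320a + 960) + (0)
Last nonzero remainder: 10a**3 - 20a**2 - 320a + 960. Dividing through by 10 gives the monic gcd a**3 - 2a**2 - 32a + 96.
Then lcm(f, g) = f·g / gcd(f, g); expanding and making the result monic gives the answer.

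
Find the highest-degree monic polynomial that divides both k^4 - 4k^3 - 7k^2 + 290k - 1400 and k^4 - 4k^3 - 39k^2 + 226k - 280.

k^2 + 2k - 35

By polynomial division,
  k^4 - 4k^3 - 7k^2 + 290k - 1400 = (k^4 - 4k^3 - 39k^2 + 226k - 280) + (32k^2 + 64k - 1120)
  k^4 - 4k^3 - 39k^2 + 226k - 280 = ((1/32)k^2 - (3/16)k + 1/4)(32k^2 + 64k - 1120) + (0)
Last nonzero remainder: 32k^2 + 64k - 1120. Dividing through by 32 gives the monic gcd k^2 + 2k - 35.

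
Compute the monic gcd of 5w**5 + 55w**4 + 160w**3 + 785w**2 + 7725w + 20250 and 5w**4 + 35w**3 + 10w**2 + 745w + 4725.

w**3 + 2w + 135

Euclidean algorithm in ℚ[w]:
  5w**5 + 55w**4 + 160w**3 + 785w**2 + 7725w + 20250 = (w + 4)(5w**4 + 35w**3 + 10w**2 + 745w + 4725) + (10w**3 + 20w + 1350)
  5w**4 + 35w**3 + 10w**2 + 745w + 4725 = ((1/2)w + 7/2)(10w**3 + 20w + 1350) + (0)
Last nonzero remainder: 10w**3 + 20w + 1350. Dividing through by 10 gives the monic gcd w**3 + 2w + 135.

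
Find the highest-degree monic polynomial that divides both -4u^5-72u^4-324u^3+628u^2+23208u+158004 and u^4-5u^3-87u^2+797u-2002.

u^2+4u-77

Euclidean algorithm in ℚ[u]:
  -4u^5-72u^4-324u^3+628u^2+23208u+158004 = (-4u-92)(u^4-5u^3-87u^2+797u-2002) + (-1132u^3-4188u^2+88524u-26180)
  u^4-5u^3-87u^2+797u-2002 = (-(1/1132)u+1231/160178)(-1132u^3-4188u^2+88524u-26180) + ((1873044/80089)u^2+(7492176/80089)u-144224388/80089)
  -1132u^3-4188u^2+88524u-26180 = (-(22665187/468261)u+6807565/468261)((1873044/80089)u^2+(7492176/80089)u-144224388/80089) + (0)
Last nonzero remainder: (1873044/80089)u^2+(7492176/80089)u-144224388/80089. Dividing through by 1873044/80089 gives the monic gcd u^2+4u-77.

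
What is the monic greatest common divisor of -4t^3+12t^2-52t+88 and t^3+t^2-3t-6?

By polynomial division,
  -4t^3+12t^2-52t+88 = (-4)(t^3+t^2-3t-6) + (16t^2-64t+64)
  t^3+t^2-3t-6 = ((1/16)t+5/16)(16t^2-64t+64) + (13t-26)
  16t^2-64t+64 = ((16/13)t-32/13)(13t-26) + (0)
Last nonzero remainder: 13t-26. Dividing through by 13 gives the monic gcd t-2.

t-2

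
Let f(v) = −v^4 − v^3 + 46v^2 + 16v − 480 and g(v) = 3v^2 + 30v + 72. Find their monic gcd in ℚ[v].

Euclidean algorithm in ℚ[v]:
  −v^4 − v^3 + 46v^2 + 16v − 480 = (−(1/3)v^2 + 3v − 20/3)(3v^2 + 30v + 72) + (0)
Last nonzero remainder: 3v^2 + 30v + 72. Dividing through by 3 gives the monic gcd v^2 + 10v + 24.

v^2 + 10v + 24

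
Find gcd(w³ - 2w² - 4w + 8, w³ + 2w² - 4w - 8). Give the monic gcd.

Euclidean algorithm in ℚ[w]:
  w³ - 2w² - 4w + 8 = (w³ + 2w² - 4w - 8) + (-4w² + 16)
  w³ + 2w² - 4w - 8 = (-(1/4)w - 1/2)(-4w² + 16) + (0)
Last nonzero remainder: -4w² + 16. Dividing through by -4 gives the monic gcd w² - 4.

w² - 4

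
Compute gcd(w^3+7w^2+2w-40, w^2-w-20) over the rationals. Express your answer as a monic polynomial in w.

w+4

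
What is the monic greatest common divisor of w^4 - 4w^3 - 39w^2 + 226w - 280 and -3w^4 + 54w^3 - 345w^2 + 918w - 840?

Repeated division with remainder:
  w^4 - 4w^3 - 39w^2 + 226w - 280 = (-1/3)(-3w^4 + 54w^3 - 345w^2 + 918w - 840) + (14w^3 - 154w^2 + 532w - 560)
  -3w^4 + 54w^3 - 345w^2 + 918w - 840 = (-(3/14)w + 3/2)(14w^3 - 154w^2 + 532w - 560) + (0)
Last nonzero remainder: 14w^3 - 154w^2 + 532w - 560. Dividing through by 14 gives the monic gcd w^3 - 11w^2 + 38w - 40.

w^3 - 11w^2 + 38w - 40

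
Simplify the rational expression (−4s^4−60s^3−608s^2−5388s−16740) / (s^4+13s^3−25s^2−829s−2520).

Repeated division with remainder:
  −4s^4−60s^3−608s^2−5388s−16740 = (−4)(s^4+13s^3−25s^2−829s−2520) + (−8s^3−708s^2−8704s−26820)
  s^4+13s^3−25s^2−829s−2520 = (−(1/8)s+151/16)(−8s^3−708s^2−8704s−26820) + ((22275/4)s^2+(155925/2)s+1002375/4)
  −8s^3−708s^2−8704s−26820 = (−(32/22275)s−2384/22275)((22275/4)s^2+(155925/2)s+1002375/4) + (0)
Last nonzero remainder: (22275/4)s^2+(155925/2)s+1002375/4. Dividing through by 22275/4 gives the monic gcd s^2+14s+45.
Cancel s^2+14s+45 from numerator and denominator to get the reduced form.

(−4s^2−4s−372)/(s^2−s−56)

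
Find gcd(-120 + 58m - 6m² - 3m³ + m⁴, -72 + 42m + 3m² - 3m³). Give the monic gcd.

Repeated division with remainder:
  m⁴ - 3m³ - 6m² + 58m - 120 = (-(1/3)m + 2/3)(-3m³ + 3m² + 42m - 72) + (6m² + 6m - 72)
  -3m³ + 3m² + 42m - 72 = (-(1/2)m + 1)(6m² + 6m - 72) + (0)
Last nonzero remainder: 6m² + 6m - 72. Dividing through by 6 gives the monic gcd m² + m - 12.

-12 + m + m²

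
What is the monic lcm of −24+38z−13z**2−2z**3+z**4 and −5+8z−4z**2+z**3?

Repeated division with remainder:
  z**4−2z**3−13z**2+38z−24 = (z+2)(z**3−4z**2+8z−5) + (−13z**2+27z−14)
  z**3−4z**2+8z−5 = (−(1/13)z+25/169)(−13z**2+27z−14) + ((495/169)z−495/169)
  −13z**2+27z−14 = (−(2197/495)z+2366/495)((495/169)z−495/169) + (0)
Last nonzero remainder: (495/169)z−495/169. Dividing through by 495/169 gives the monic gcd z−1.
Then lcm(f, g) = f·g / gcd(f, g); expanding and making the result monic gives the answer.

−120+262z−203z**2+67z**3−2z**4−5z**5+z**6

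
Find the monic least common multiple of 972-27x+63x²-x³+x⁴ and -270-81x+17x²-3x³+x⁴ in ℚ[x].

Repeated division with remainder:
  x⁴-x³+63x²-27x+972 = (x⁴-3x³+17x²-81x-270) + (2x³+46x²+54x+1242)
  x⁴-3x³+17x²-81x-270 = ((1/2)x-13)(2x³+46x²+54x+1242) + (588x²+15876)
  2x³+46x²+54x+1242 = ((1/294)x+23/294)(588x²+15876) + (0)
Last nonzero remainder: 588x²+15876. Dividing through by 588 gives the monic gcd x²+27.
Then lcm(f, g) = f·g / gcd(f, g); expanding and making the result monic gives the answer.

-9720-2646x+423x²-206x³+56x⁴-4x⁵+x⁶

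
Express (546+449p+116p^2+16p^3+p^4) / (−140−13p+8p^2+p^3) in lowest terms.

Euclidean algorithm in ℚ[p]:
  p^4+16p^3+116p^2+449p+546 = (p+8)(p^3+8p^2−13p−140) + (65p^2+693p+1666)
  p^3+8p^2−13p−140 = ((1/65)p−173/4225)(65p^2+693p+1666) + (−(43326/4225)p−303282/4225)
  65p^2+693p+1666 = (−(274625/43326)p−502775/21663)(−(43326/4225)p−303282/4225) + (0)
Last nonzero remainder: −(43326/4225)p−303282/4225. Dividing through by −43326/4225 gives the monic gcd p+7.
Cancel p+7 from numerator and denominator to get the reduced form.

(78+53p+9p^2+p^3)/(−20+p+p^2)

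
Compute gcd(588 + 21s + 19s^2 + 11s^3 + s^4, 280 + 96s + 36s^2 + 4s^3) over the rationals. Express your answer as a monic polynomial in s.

Apply the Euclidean algorithm:
  s^4 + 11s^3 + 19s^2 + 21s + 588 = ((1/4)s + 1/2)(4s^3 + 36s^2 + 96s + 280) + (-23s^2 - 97s + 448)
  4s^3 + 36s^2 + 96s + 280 = (-(4/23)s - 440/529)(-23s^2 - 97s + 448) + ((49320/529)s + 345240/529)
  -23s^2 - 97s + 448 = (-(12167/49320)s + 4232/6165)((49320/529)s + 345240/529) + (0)
Last nonzero remainder: (49320/529)s + 345240/529. Dividing through by 49320/529 gives the monic gcd s + 7.

7 + s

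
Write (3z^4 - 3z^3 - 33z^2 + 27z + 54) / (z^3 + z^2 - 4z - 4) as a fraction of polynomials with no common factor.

(3z^2 - 27)/(z + 2)

By polynomial division,
  3z^4 - 3z^3 - 33z^2 + 27z + 54 = (3z - 6)(z^3 + z^2 - 4z - 4) + (-15z^2 + 15z + 30)
  z^3 + z^2 - 4z - 4 = (-(1/15)z - 2/15)(-15z^2 + 15z + 30) + (0)
Last nonzero remainder: -15z^2 + 15z + 30. Dividing through by -15 gives the monic gcd z^2 - z - 2.
Cancel z^2 - z - 2 from numerator and denominator to get the reduced form.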